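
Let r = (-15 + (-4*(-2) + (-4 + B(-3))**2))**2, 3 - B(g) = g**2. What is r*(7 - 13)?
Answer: -51894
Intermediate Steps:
B(g) = 3 - g**2
r = 8649 (r = (-15 + (-4*(-2) + (-4 + (3 - 1*(-3)**2))**2))**2 = (-15 + (8 + (-4 + (3 - 1*9))**2))**2 = (-15 + (8 + (-4 + (3 - 9))**2))**2 = (-15 + (8 + (-4 - 6)**2))**2 = (-15 + (8 + (-10)**2))**2 = (-15 + (8 + 100))**2 = (-15 + 108)**2 = 93**2 = 8649)
r*(7 - 13) = 8649*(7 - 13) = 8649*(-6) = -51894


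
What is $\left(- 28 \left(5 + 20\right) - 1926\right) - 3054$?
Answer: $-5680$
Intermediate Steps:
$\left(- 28 \left(5 + 20\right) - 1926\right) - 3054 = \left(\left(-28\right) 25 - 1926\right) - 3054 = \left(-700 - 1926\right) - 3054 = -2626 - 3054 = -5680$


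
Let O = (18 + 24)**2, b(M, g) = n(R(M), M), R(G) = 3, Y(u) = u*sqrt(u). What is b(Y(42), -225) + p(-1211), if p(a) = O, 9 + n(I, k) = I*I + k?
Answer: 1764 + 42*sqrt(42) ≈ 2036.2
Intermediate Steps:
Y(u) = u**(3/2)
n(I, k) = -9 + k + I**2 (n(I, k) = -9 + (I*I + k) = -9 + (I**2 + k) = -9 + (k + I**2) = -9 + k + I**2)
b(M, g) = M (b(M, g) = -9 + M + 3**2 = -9 + M + 9 = M)
O = 1764 (O = 42**2 = 1764)
p(a) = 1764
b(Y(42), -225) + p(-1211) = 42**(3/2) + 1764 = 42*sqrt(42) + 1764 = 1764 + 42*sqrt(42)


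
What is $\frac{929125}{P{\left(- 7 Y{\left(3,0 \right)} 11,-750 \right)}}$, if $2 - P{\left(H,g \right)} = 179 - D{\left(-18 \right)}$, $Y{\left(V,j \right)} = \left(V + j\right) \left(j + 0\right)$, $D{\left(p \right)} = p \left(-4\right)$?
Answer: $- \frac{185825}{21} \approx -8848.8$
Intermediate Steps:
$D{\left(p \right)} = - 4 p$
$Y{\left(V,j \right)} = j \left(V + j\right)$ ($Y{\left(V,j \right)} = \left(V + j\right) j = j \left(V + j\right)$)
$P{\left(H,g \right)} = -105$ ($P{\left(H,g \right)} = 2 - \left(179 - \left(-4\right) \left(-18\right)\right) = 2 - \left(179 - 72\right) = 2 - 107 = -105$)
$\frac{929125}{P{\left(- 7 Y{\left(3,0 \right)} 11,-750 \right)}} = \frac{929125}{-105} = 929125 \left(- \frac{1}{105}\right) = - \frac{185825}{21}$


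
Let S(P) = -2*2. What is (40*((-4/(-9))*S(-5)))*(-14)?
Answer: 8960/9 ≈ 995.56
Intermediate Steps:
S(P) = -4
(40*((-4/(-9))*S(-5)))*(-14) = (40*(-4/(-9)*(-4)))*(-14) = (40*(-4*(-1/9)*(-4)))*(-14) = (40*((4/9)*(-4)))*(-14) = (40*(-16/9))*(-14) = -640/9*(-14) = 8960/9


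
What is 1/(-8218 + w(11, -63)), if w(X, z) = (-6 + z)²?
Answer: -1/3457 ≈ -0.00028927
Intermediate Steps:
1/(-8218 + w(11, -63)) = 1/(-8218 + (-6 - 63)²) = 1/(-8218 + (-69)²) = 1/(-8218 + 4761) = 1/(-3457) = -1/3457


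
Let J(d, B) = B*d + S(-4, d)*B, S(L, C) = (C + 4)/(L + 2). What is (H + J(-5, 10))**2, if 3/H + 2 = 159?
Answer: 49871844/24649 ≈ 2023.3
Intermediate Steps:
H = 3/157 (H = 3/(-2 + 159) = 3/157 ≈ 0.019108)
S(L, C) = (4 + C)/(2 + L)
J(d, B) = B*d + B*(-2 - d/2) (J(d, B) = B*d + ((4 + d)/(2 - 4))*B = B*d + ((4 + d)/(-2))*B = B*d + (-(4 + d)/2)*B = B*d + (-2 - d/2)*B = B*d + B*(-2 - d/2))
(H + J(-5, 10))**2 = (3/157 + (1/2)*10*(-4 - 5))**2 = (3/157 + (1/2)*10*(-9))**2 = (3/157 - 45)**2 = (-7062/157)**2 = 49871844/24649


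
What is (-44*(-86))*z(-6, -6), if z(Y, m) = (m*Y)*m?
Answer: -817344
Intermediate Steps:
z(Y, m) = Y*m² (z(Y, m) = (Y*m)*m = Y*m²)
(-44*(-86))*z(-6, -6) = (-44*(-86))*(-6*(-6)²) = 3784*(-6*36) = 3784*(-216) = -817344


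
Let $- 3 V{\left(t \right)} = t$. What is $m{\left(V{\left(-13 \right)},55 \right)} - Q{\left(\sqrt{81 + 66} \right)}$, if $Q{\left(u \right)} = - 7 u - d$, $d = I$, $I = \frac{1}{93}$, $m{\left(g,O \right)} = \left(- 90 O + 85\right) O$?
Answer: $- \frac{24884474}{93} + 49 \sqrt{3} \approx -2.6749 \cdot 10^{5}$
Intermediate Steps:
$V{\left(t \right)} = - \frac{t}{3}$
$m{\left(g,O \right)} = O \left(85 - 90 O\right)$ ($m{\left(g,O \right)} = \left(85 - 90 O\right) O = O \left(85 - 90 O\right)$)
$I = \frac{1}{93} \approx 0.010753$
$d = \frac{1}{93} \approx 0.010753$
$Q{\left(u \right)} = - \frac{1}{93} - 7 u$ ($Q{\left(u \right)} = - 7 u - \frac{1}{93} = - \frac{1}{93} - 7 u$)
$m{\left(V{\left(-13 \right)},55 \right)} - Q{\left(\sqrt{81 + 66} \right)} = 5 \cdot 55 \left(17 - 990\right) - \left(- \frac{1}{93} - 7 \sqrt{81 + 66}\right) = 5 \cdot 55 \left(17 - 990\right) - \left(- \frac{1}{93} - 7 \sqrt{147}\right) = 5 \cdot 55 \left(-973\right) - \left(- \frac{1}{93} - 7 \cdot 7 \sqrt{3}\right) = -267575 - \left(- \frac{1}{93} - 49 \sqrt{3}\right) = -267575 + \left(\frac{1}{93} + 49 \sqrt{3}\right) = - \frac{24884474}{93} + 49 \sqrt{3}$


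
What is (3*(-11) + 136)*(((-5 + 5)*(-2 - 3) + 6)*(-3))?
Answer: -1854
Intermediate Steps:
(3*(-11) + 136)*(((-5 + 5)*(-2 - 3) + 6)*(-3)) = (-33 + 136)*((0*(-5) + 6)*(-3)) = 103*((0 + 6)*(-3)) = 103*(6*(-3)) = 103*(-18) = -1854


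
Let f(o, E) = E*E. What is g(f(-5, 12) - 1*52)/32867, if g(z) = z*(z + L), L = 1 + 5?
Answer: 392/1429 ≈ 0.27432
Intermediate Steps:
f(o, E) = E²
L = 6
g(z) = z*(6 + z) (g(z) = z*(z + 6) = z*(6 + z))
g(f(-5, 12) - 1*52)/32867 = ((12² - 1*52)*(6 + (12² - 1*52)))/32867 = ((144 - 52)*(6 + (144 - 52)))*(1/32867) = (92*(6 + 92))*(1/32867) = (92*98)*(1/32867) = 9016*(1/32867) = 392/1429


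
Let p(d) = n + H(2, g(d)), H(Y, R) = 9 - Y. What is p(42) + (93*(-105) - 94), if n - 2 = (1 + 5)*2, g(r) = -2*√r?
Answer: -9838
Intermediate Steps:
n = 14 (n = 2 + (1 + 5)*2 = 2 + 6*2 = 2 + 12 = 14)
p(d) = 21 (p(d) = 14 + (9 - 1*2) = 14 + (9 - 2) = 14 + 7 = 21)
p(42) + (93*(-105) - 94) = 21 + (93*(-105) - 94) = 21 + (-9765 - 94) = 21 - 9859 = -9838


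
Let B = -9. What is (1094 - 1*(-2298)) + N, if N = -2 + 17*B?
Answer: 3237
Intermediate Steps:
N = -155 (N = -2 + 17*(-9) = -2 - 153 = -155)
(1094 - 1*(-2298)) + N = (1094 - 1*(-2298)) - 155 = (1094 + 2298) - 155 = 3392 - 155 = 3237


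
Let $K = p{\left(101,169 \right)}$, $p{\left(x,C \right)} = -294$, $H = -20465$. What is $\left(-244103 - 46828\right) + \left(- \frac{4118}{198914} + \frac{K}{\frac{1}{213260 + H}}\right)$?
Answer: $- \frac{5666329947136}{99457} \approx -5.6973 \cdot 10^{7}$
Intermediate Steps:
$K = -294$
$\left(-244103 - 46828\right) + \left(- \frac{4118}{198914} + \frac{K}{\frac{1}{213260 + H}}\right) = \left(-244103 - 46828\right) - \left(56681730 + \frac{2059}{99457}\right) = -290931 - \left(\frac{2059}{99457} + \frac{294}{\frac{1}{192795}}\right) = -290931 - \left(\frac{2059}{99457} + 294 \frac{1}{\frac{1}{192795}}\right) = -290931 - \frac{5637394822669}{99457} = - \frac{5666329947136}{99457}$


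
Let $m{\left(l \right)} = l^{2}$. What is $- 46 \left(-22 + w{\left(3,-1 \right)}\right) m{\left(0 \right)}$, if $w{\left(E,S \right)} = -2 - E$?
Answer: $0$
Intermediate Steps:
$- 46 \left(-22 + w{\left(3,-1 \right)}\right) m{\left(0 \right)} = - 46 \left(-22 - 5\right) 0^{2} = - 46 \left(-22 - 5\right) 0 = \left(-46\right) \left(-27\right) 0 = 1242 \cdot 0 = 0$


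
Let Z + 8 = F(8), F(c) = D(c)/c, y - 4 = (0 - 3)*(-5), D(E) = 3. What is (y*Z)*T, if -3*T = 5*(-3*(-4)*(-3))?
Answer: -17385/2 ≈ -8692.5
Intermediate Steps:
y = 19 (y = 4 + (0 - 3)*(-5) = 4 - 3*(-5) = 4 + 15 = 19)
F(c) = 3/c
Z = -61/8 (Z = -8 + 3/8 = -61/8 ≈ -7.6250)
T = 60 (T = -5*-3*(-4)*(-3)/3 = -5*12*(-3)/3 = -5*(-36)/3 = -1/3*(-180) = 60)
(y*Z)*T = (19*(-61/8))*60 = -1159/8*60 = -17385/2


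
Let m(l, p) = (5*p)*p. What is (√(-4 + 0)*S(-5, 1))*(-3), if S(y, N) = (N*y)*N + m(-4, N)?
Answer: 0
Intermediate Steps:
m(l, p) = 5*p²
S(y, N) = 5*N² + y*N² (S(y, N) = (N*y)*N + 5*N² = y*N² + 5*N² = 5*N² + y*N²)
(√(-4 + 0)*S(-5, 1))*(-3) = (√(-4 + 0)*(1²*(5 - 5)))*(-3) = (√(-4)*(1*0))*(-3) = ((2*I)*0)*(-3) = 0*(-3) = 0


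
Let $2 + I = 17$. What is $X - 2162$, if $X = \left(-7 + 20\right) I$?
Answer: $-1967$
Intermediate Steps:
$I = 15$ ($I = -2 + 17 = 15$)
$X = 195$ ($X = \left(-7 + 20\right) 15 = 13 \cdot 15 = 195$)
$X - 2162 = 195 - 2162 = -1967$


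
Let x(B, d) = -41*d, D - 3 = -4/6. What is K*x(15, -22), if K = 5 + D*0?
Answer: 4510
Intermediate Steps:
D = 7/3 (D = 3 - 4/6 = 3 - 4*⅙ = 3 - ⅔ = 7/3 ≈ 2.3333)
K = 5 (K = 5 + (7/3)*0 = 5 + 0 = 5)
K*x(15, -22) = 5*(-41*(-22)) = 5*902 = 4510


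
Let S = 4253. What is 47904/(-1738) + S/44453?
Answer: -1061042399/38629657 ≈ -27.467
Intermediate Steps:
47904/(-1738) + S/44453 = 47904/(-1738) + 4253/44453 = 47904*(-1/1738) + 4253*(1/44453) = -23952/869 + 4253/44453 = -1061042399/38629657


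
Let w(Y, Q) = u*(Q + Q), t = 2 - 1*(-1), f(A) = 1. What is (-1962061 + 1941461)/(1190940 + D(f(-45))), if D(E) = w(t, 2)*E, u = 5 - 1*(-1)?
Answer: -5150/297741 ≈ -0.017297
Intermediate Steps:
u = 6 (u = 5 + 1 = 6)
t = 3 (t = 2 + 1 = 3)
w(Y, Q) = 12*Q (w(Y, Q) = 6*(Q + Q) = 6*(2*Q) = 12*Q)
D(E) = 24*E (D(E) = (12*2)*E = 24*E)
(-1962061 + 1941461)/(1190940 + D(f(-45))) = (-1962061 + 1941461)/(1190940 + 24*1) = -20600/(1190940 + 24) = -20600/1190964 = -20600*1/1190964 = -5150/297741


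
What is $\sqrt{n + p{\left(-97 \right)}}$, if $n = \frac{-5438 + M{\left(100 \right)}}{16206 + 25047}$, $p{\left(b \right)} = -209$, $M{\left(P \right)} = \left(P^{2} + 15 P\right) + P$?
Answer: $\frac{i \sqrt{39491565655}}{13751} \approx 14.452 i$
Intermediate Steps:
$M{\left(P \right)} = P^{2} + 16 P$
$n = \frac{2054}{13751}$ ($n = \frac{-5438 + 100 \left(16 + 100\right)}{16206 + 25047} = \frac{-5438 + 100 \cdot 116}{41253} = \left(-5438 + 11600\right) \frac{1}{41253} = 6162 \cdot \frac{1}{41253} = \frac{2054}{13751} \approx 0.14937$)
$\sqrt{n + p{\left(-97 \right)}} = \sqrt{\frac{2054}{13751} - 209} = \sqrt{- \frac{2871905}{13751}} = \frac{i \sqrt{39491565655}}{13751}$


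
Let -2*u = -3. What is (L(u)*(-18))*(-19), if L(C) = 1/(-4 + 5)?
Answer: 342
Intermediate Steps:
u = 3/2 (u = -½*(-3) = 3/2 ≈ 1.5000)
L(C) = 1 (L(C) = 1/1 = 1)
(L(u)*(-18))*(-19) = (1*(-18))*(-19) = -18*(-19) = 342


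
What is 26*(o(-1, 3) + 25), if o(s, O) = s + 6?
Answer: 780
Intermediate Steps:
o(s, O) = 6 + s
26*(o(-1, 3) + 25) = 26*((6 - 1) + 25) = 26*(5 + 25) = 26*30 = 780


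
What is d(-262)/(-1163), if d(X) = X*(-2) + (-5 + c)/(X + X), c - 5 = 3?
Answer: -274573/609412 ≈ -0.45055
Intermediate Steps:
c = 8 (c = 5 + 3 = 8)
d(X) = -2*X + 3/(2*X) (d(X) = X*(-2) + (-5 + 8)/(X + X) = -2*X + 3/((2*X)) = -2*X + 3*(1/(2*X)) = -2*X + 3/(2*X))
d(-262)/(-1163) = (-2*(-262) + (3/2)/(-262))/(-1163) = (524 + (3/2)*(-1/262))*(-1/1163) = (524 - 3/524)*(-1/1163) = (274573/524)*(-1/1163) = -274573/609412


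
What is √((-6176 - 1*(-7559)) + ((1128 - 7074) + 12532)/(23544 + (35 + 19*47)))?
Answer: √51775658179/6118 ≈ 37.192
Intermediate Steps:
√((-6176 - 1*(-7559)) + ((1128 - 7074) + 12532)/(23544 + (35 + 19*47))) = √((-6176 + 7559) + (-5946 + 12532)/(23544 + (35 + 893))) = √(1383 + 6586/(23544 + 928)) = √(1383 + 6586/24472) = √(1383 + 6586*(1/24472)) = √(1383 + 3293/12236) = √(16925681/12236) = √51775658179/6118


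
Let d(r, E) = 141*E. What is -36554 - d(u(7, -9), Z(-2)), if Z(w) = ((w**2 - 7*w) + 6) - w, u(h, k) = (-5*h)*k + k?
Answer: -40220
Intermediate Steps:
u(h, k) = k - 5*h*k (u(h, k) = -5*h*k + k = k - 5*h*k)
Z(w) = 6 + w**2 - 8*w (Z(w) = (6 + w**2 - 7*w) - w = 6 + w**2 - 8*w)
-36554 - d(u(7, -9), Z(-2)) = -36554 - 141*(6 + (-2)**2 - 8*(-2)) = -36554 - 141*(6 + 4 + 16) = -36554 - 141*26 = -36554 - 1*3666 = -36554 - 3666 = -40220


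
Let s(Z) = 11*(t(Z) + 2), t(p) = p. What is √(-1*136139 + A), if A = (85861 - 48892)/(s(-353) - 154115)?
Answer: I*√17334425696198/11284 ≈ 368.97*I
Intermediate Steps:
s(Z) = 22 + 11*Z (s(Z) = 11*(Z + 2) = 11*(2 + Z) = 22 + 11*Z)
A = -36969/157976 (A = (85861 - 48892)/((22 + 11*(-353)) - 154115) = 36969/((22 - 3883) - 154115) = 36969/(-3861 - 154115) = 36969/(-157976) = 36969*(-1/157976) = -36969/157976 ≈ -0.23402)
√(-1*136139 + A) = √(-1*136139 - 36969/157976) = √(-136139 - 36969/157976) = √(-21506731633/157976) = I*√17334425696198/11284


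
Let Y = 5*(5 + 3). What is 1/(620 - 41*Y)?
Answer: -1/1020 ≈ -0.00098039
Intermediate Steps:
Y = 40 (Y = 5*8 = 40)
1/(620 - 41*Y) = 1/(620 - 41*40) = 1/(620 - 1640) = 1/(-1020) = -1/1020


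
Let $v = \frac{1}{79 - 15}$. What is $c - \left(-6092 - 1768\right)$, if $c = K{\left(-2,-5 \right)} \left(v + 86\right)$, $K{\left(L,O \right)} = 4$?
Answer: $\frac{131265}{16} \approx 8204.1$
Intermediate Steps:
$v = \frac{1}{64} \approx 0.015625$
$c = \frac{5505}{16}$ ($c = 4 \left(\frac{1}{64} + 86\right) = 4 \cdot \frac{5505}{64} = \frac{5505}{16} \approx 344.06$)
$c - \left(-6092 - 1768\right) = \frac{5505}{16} - \left(-6092 - 1768\right) = \frac{5505}{16} - -7860 = \frac{5505}{16} + 7860 = \frac{131265}{16}$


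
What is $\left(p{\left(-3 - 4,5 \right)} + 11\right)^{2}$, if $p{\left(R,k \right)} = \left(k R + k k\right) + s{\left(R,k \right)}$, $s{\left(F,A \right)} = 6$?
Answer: $49$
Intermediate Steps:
$p{\left(R,k \right)} = 6 + k^{2} + R k$ ($p{\left(R,k \right)} = \left(k R + k k\right) + 6 = \left(R k + k^{2}\right) + 6 = \left(k^{2} + R k\right) + 6 = 6 + k^{2} + R k$)
$\left(p{\left(-3 - 4,5 \right)} + 11\right)^{2} = \left(\left(6 + 5^{2} + \left(-3 - 4\right) 5\right) + 11\right)^{2} = \left(\left(6 + 25 + \left(-3 - 4\right) 5\right) + 11\right)^{2} = \left(\left(6 + 25 - 35\right) + 11\right)^{2} = \left(-4 + 11\right)^{2} = 7^{2} = 49$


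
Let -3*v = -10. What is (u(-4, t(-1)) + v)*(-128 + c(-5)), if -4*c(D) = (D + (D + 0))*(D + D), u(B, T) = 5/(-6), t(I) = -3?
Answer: -765/2 ≈ -382.50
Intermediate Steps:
u(B, T) = -⅚ (u(B, T) = 5*(-⅙) = -⅚)
v = 10/3 (v = -⅓*(-10) = 10/3 ≈ 3.3333)
c(D) = -D² (c(D) = -(D + (D + 0))*(D + D)/4 = -(D + D)*2*D/4 = -2*D*2*D/4 = -D²)
(u(-4, t(-1)) + v)*(-128 + c(-5)) = (-⅚ + 10/3)*(-128 - 1*(-5)²) = 5*(-128 - 1*25)/2 = 5*(-128 - 25)/2 = (5/2)*(-153) = -765/2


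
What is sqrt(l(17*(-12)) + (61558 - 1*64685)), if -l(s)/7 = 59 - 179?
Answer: I*sqrt(2287) ≈ 47.823*I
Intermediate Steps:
l(s) = 840 (l(s) = -7*(59 - 179) = -7*(-120) = 840)
sqrt(l(17*(-12)) + (61558 - 1*64685)) = sqrt(840 + (61558 - 1*64685)) = sqrt(840 + (61558 - 64685)) = sqrt(840 - 3127) = sqrt(-2287) = I*sqrt(2287)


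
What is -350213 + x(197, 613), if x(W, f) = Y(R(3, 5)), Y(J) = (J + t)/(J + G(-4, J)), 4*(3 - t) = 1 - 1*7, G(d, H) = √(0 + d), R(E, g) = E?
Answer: -9105493/26 - 15*I/13 ≈ -3.5021e+5 - 1.1538*I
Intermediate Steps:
G(d, H) = √d
t = 9/2 (t = 3 - (1 - 1*7)/4 = 3 - (1 - 7)/4 = 3 - ¼*(-6) = 3 + 3/2 = 9/2 ≈ 4.5000)
Y(J) = (9/2 + J)/(J + 2*I) (Y(J) = (J + 9/2)/(J + √(-4)) = (9/2 + J)/(J + 2*I))
x(W, f) = 15*(3 - 2*I)/26 (x(W, f) = (9/2 + 3)/(3 + 2*I) = ((3 - 2*I)/13)*(15/2) = 15*(3 - 2*I)/26)
-350213 + x(197, 613) = -350213 + (45/26 - 15*I/13) = -9105493/26 - 15*I/13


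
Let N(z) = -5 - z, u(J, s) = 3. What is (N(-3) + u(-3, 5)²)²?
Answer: 49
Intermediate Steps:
(N(-3) + u(-3, 5)²)² = ((-5 - 1*(-3)) + 3²)² = ((-5 + 3) + 9)² = (-2 + 9)² = 7² = 49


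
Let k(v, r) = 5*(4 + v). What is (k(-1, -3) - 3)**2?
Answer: 144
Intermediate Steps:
k(v, r) = 20 + 5*v
(k(-1, -3) - 3)**2 = ((20 + 5*(-1)) - 3)**2 = ((20 - 5) - 3)**2 = (15 - 3)**2 = 12**2 = 144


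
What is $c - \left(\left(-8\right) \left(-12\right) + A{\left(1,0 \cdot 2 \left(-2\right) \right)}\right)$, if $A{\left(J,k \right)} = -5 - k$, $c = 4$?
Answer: $-87$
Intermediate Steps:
$c - \left(\left(-8\right) \left(-12\right) + A{\left(1,0 \cdot 2 \left(-2\right) \right)}\right) = 4 - \left(\left(-8\right) \left(-12\right) - \left(5 + 0 \cdot 2 \left(-2\right)\right)\right) = 4 - \left(96 - \left(5 + 0 \left(-2\right)\right)\right) = 4 - \left(96 - 5\right) = 4 - 91 = -87$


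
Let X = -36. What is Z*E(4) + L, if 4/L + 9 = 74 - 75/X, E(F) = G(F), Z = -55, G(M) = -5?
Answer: 221423/805 ≈ 275.06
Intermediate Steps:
E(F) = -5
L = 48/805 (L = 4/(-9 + (74 - 75/(-36))) = 4/(-9 + (74 - 75*(-1)/36)) = 4/(-9 + (74 - 1*(-25/12))) = 4/(-9 + (74 + 25/12)) = 4/(-9 + 913/12) = 4/(805/12) = 4*(12/805) = 48/805 ≈ 0.059627)
Z*E(4) + L = -55*(-5) + 48/805 = 275 + 48/805 = 221423/805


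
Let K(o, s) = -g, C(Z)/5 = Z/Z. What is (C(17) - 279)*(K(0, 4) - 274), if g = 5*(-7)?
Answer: 65486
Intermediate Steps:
C(Z) = 5 (C(Z) = 5*(Z/Z) = 5*1 = 5)
g = -35
K(o, s) = 35 (K(o, s) = -1*(-35) = 35)
(C(17) - 279)*(K(0, 4) - 274) = (5 - 279)*(35 - 274) = -274*(-239) = 65486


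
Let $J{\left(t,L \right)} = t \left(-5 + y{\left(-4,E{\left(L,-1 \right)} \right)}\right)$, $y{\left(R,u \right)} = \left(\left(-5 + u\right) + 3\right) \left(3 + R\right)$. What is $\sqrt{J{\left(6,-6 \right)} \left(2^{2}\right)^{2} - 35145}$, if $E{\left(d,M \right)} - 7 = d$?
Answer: $i \sqrt{35529} \approx 188.49 i$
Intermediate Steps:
$E{\left(d,M \right)} = 7 + d$
$y{\left(R,u \right)} = \left(-2 + u\right) \left(3 + R\right)$
$J{\left(t,L \right)} = t \left(-10 - L\right)$ ($J{\left(t,L \right)} = t \left(-5 - \left(-2 + \left(7 + L\right)\right)\right) = t \left(-5 + \left(-6 + 8 + \left(21 + 3 L\right) - \left(28 + 4 L\right)\right)\right) = t \left(-5 - \left(5 + L\right)\right) = t \left(-10 - L\right)$)
$\sqrt{J{\left(6,-6 \right)} \left(2^{2}\right)^{2} - 35145} = \sqrt{\left(-1\right) 6 \left(10 - 6\right) \left(2^{2}\right)^{2} - 35145} = \sqrt{\left(-1\right) 6 \cdot 4 \cdot 4^{2} - 35145} = \sqrt{\left(-24\right) 16 - 35145} = \sqrt{-384 - 35145} = \sqrt{-35529} = i \sqrt{35529}$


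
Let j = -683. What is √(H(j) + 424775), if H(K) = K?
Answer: 2*√106023 ≈ 651.22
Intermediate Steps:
√(H(j) + 424775) = √(-683 + 424775) = √424092 = 2*√106023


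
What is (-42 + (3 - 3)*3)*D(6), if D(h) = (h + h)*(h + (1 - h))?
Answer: -504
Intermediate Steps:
D(h) = 2*h (D(h) = (2*h)*1 = 2*h)
(-42 + (3 - 3)*3)*D(6) = (-42 + (3 - 3)*3)*(2*6) = (-42 + 0*3)*12 = (-42 + 0)*12 = -42*12 = -504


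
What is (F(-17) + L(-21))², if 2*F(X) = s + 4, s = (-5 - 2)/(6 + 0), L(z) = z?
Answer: 55225/144 ≈ 383.51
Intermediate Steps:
s = -7/6 ≈ -1.1667
F(X) = 17/12 (F(X) = (-7/6 + 4)/2 = (½)*(17/6) = 17/12)
(F(-17) + L(-21))² = (17/12 - 21)² = (-235/12)² = 55225/144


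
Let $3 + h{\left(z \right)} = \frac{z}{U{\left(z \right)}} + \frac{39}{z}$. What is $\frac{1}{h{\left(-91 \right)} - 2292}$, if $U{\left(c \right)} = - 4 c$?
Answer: $- \frac{28}{64279} \approx -0.0004356$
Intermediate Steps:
$h{\left(z \right)} = - \frac{13}{4} + \frac{39}{z}$ ($h{\left(z \right)} = -3 + \left(\frac{z}{\left(-4\right) z} + \frac{39}{z}\right) = -3 + \left(z \left(- \frac{1}{4 z}\right) + \frac{39}{z}\right) = -3 - \left(\frac{1}{4} - \frac{39}{z}\right) = - \frac{13}{4} + \frac{39}{z}$)
$\frac{1}{h{\left(-91 \right)} - 2292} = \frac{1}{\left(- \frac{13}{4} + \frac{39}{-91}\right) - 2292} = \frac{1}{\left(- \frac{13}{4} + 39 \left(- \frac{1}{91}\right)\right) - 2292} = \frac{1}{\left(- \frac{13}{4} - \frac{3}{7}\right) - 2292} = \frac{1}{- \frac{103}{28} - 2292} = \frac{1}{- \frac{64279}{28}} = - \frac{28}{64279}$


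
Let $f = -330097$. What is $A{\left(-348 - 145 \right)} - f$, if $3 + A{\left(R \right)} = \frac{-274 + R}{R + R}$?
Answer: $\frac{325473451}{986} \approx 3.301 \cdot 10^{5}$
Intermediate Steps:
$A{\left(R \right)} = -3 + \frac{-274 + R}{2 R}$ ($A{\left(R \right)} = -3 + \frac{-274 + R}{R + R} = -3 + \frac{-274 + R}{2 R}$)
$A{\left(-348 - 145 \right)} - f = \left(- \frac{5}{2} - \frac{137}{-348 - 145}\right) - -330097 = \left(- \frac{5}{2} - \frac{137}{-493}\right) + 330097 = \left(- \frac{5}{2} - - \frac{137}{493}\right) + 330097 = \left(- \frac{5}{2} + \frac{137}{493}\right) + 330097 = - \frac{2191}{986} + 330097 = \frac{325473451}{986}$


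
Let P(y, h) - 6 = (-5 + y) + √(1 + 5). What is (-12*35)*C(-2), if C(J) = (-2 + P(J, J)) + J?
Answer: 2100 - 420*√6 ≈ 1071.2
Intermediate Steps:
P(y, h) = 1 + y + √6 (P(y, h) = 6 + ((-5 + y) + √(1 + 5)) = 6 + ((-5 + y) + √6) = 6 + (-5 + y + √6) = 1 + y + √6)
C(J) = -1 + √6 + 2*J (C(J) = (-2 + (1 + J + √6)) + J = (-1 + J + √6) + J = -1 + √6 + 2*J)
(-12*35)*C(-2) = (-12*35)*(-1 + √6 + 2*(-2)) = -420*(-1 + √6 - 4) = -420*(-5 + √6) = 2100 - 420*√6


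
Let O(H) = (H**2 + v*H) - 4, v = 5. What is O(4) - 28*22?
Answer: -584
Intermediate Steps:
O(H) = -4 + H**2 + 5*H (O(H) = (H**2 + 5*H) - 4 = -4 + H**2 + 5*H)
O(4) - 28*22 = (-4 + 4**2 + 5*4) - 28*22 = (-4 + 16 + 20) - 616 = 32 - 616 = -584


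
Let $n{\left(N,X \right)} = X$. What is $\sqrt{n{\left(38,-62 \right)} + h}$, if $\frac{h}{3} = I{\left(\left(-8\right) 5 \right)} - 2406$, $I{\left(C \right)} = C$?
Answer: $10 i \sqrt{74} \approx 86.023 i$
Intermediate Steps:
$h = -7338$ ($h = 3 \left(\left(-8\right) 5 - 2406\right) = 3 \left(-40 - 2406\right) = 3 \left(-2446\right) = -7338$)
$\sqrt{n{\left(38,-62 \right)} + h} = \sqrt{-62 - 7338} = \sqrt{-7400} = 10 i \sqrt{74}$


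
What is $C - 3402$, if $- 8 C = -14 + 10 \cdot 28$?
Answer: $- \frac{13741}{4} \approx -3435.3$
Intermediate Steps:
$C = - \frac{133}{4}$ ($C = - \frac{-14 + 10 \cdot 28}{8} = - \frac{-14 + 280}{8} = \left(- \frac{1}{8}\right) 266 = - \frac{133}{4} \approx -33.25$)
$C - 3402 = - \frac{133}{4} - 3402 = - \frac{13741}{4}$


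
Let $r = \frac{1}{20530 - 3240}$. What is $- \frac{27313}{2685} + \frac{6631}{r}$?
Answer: $\frac{307835195837}{2685} \approx 1.1465 \cdot 10^{8}$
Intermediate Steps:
$r = \frac{1}{17290} \approx 5.7837 \cdot 10^{-5}$
$- \frac{27313}{2685} + \frac{6631}{r} = - \frac{27313}{2685} + 6631 \frac{1}{\frac{1}{17290}} = \left(-27313\right) \frac{1}{2685} + 6631 \cdot 17290 = - \frac{27313}{2685} + 114649990 = \frac{307835195837}{2685}$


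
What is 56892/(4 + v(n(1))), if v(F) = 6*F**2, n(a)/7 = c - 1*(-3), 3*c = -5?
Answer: 42669/395 ≈ 108.02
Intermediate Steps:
c = -5/3 (c = (1/3)*(-5) = -5/3 ≈ -1.6667)
n(a) = 28/3 (n(a) = 7*(-5/3 - 1*(-3)) = 7*(-5/3 + 3) = 7*(4/3) = 28/3)
56892/(4 + v(n(1))) = 56892/(4 + 6*(28/3)**2) = 56892/(4 + 6*(784/9)) = 56892/(4 + 1568/3) = 56892/(1580/3) = (3/1580)*56892 = 42669/395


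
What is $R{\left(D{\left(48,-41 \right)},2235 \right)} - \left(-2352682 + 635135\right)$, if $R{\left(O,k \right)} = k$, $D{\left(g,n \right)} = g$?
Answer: $1719782$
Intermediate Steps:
$R{\left(D{\left(48,-41 \right)},2235 \right)} - \left(-2352682 + 635135\right) = 2235 - \left(-2352682 + 635135\right) = 2235 - -1717547 = 2235 + 1717547 = 1719782$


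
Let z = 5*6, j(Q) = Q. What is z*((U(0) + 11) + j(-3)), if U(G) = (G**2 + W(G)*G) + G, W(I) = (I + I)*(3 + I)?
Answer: 240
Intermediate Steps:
W(I) = 2*I*(3 + I) (W(I) = (2*I)*(3 + I) = 2*I*(3 + I))
U(G) = G + G**2 + 2*G**2*(3 + G) (U(G) = (G**2 + (2*G*(3 + G))*G) + G = (G**2 + 2*G**2*(3 + G)) + G = G + G**2 + 2*G**2*(3 + G))
z = 30
z*((U(0) + 11) + j(-3)) = 30*((0*(1 + 0 + 2*0*(3 + 0)) + 11) - 3) = 30*((0*(1 + 0 + 2*0*3) + 11) - 3) = 30*((0*(1 + 0 + 0) + 11) - 3) = 30*((0*1 + 11) - 3) = 30*((0 + 11) - 3) = 30*(11 - 3) = 30*8 = 240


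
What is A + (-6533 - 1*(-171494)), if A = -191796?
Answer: -26835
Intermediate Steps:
A + (-6533 - 1*(-171494)) = -191796 + (-6533 - 1*(-171494)) = -191796 + (-6533 + 171494) = -191796 + 164961 = -26835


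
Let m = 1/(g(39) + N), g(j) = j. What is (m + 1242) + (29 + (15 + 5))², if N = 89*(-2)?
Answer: 506376/139 ≈ 3643.0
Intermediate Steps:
N = -178
m = -1/139 (m = 1/(39 - 178) = 1/(-139) = -1/139 ≈ -0.0071942)
(m + 1242) + (29 + (15 + 5))² = (-1/139 + 1242) + (29 + (15 + 5))² = 172637/139 + (29 + 20)² = 172637/139 + 49² = 172637/139 + 2401 = 506376/139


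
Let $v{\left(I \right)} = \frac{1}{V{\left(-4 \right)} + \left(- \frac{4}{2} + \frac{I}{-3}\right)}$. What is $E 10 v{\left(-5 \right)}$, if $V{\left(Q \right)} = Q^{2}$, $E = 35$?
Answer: $\frac{1050}{47} \approx 22.34$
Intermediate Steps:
$v{\left(I \right)} = \frac{1}{14 - \frac{I}{3}}$ ($v{\left(I \right)} = \frac{1}{\left(-4\right)^{2} + \left(- \frac{4}{2} + \frac{I}{-3}\right)} = \frac{1}{16 + \left(\left(-4\right) \frac{1}{2} + I \left(- \frac{1}{3}\right)\right)} = \frac{1}{16 - \left(2 + \frac{I}{3}\right)} = \frac{1}{14 - \frac{I}{3}}$)
$E 10 v{\left(-5 \right)} = 35 \cdot 10 \left(- \frac{3}{-42 - 5}\right) = 350 \left(- \frac{3}{-47}\right) = 350 \left(\left(-3\right) \left(- \frac{1}{47}\right)\right) = 350 \cdot \frac{3}{47} = \frac{1050}{47}$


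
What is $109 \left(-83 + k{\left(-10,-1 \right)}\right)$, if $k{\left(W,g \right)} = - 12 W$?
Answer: $4033$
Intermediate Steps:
$109 \left(-83 + k{\left(-10,-1 \right)}\right) = 109 \left(-83 - -120\right) = 109 \left(-83 + 120\right) = 109 \cdot 37 = 4033$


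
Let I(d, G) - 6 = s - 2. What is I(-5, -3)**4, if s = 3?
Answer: 2401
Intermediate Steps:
I(d, G) = 7 (I(d, G) = 6 + (3 - 2) = 6 + 1 = 7)
I(-5, -3)**4 = 7**4 = 2401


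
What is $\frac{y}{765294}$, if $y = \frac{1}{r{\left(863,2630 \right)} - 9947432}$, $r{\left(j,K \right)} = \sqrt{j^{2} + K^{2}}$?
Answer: $- \frac{4973716}{37863454723028031885} - \frac{\sqrt{7661669}}{75726909446056063770} \approx -1.314 \cdot 10^{-13}$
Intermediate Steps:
$r{\left(j,K \right)} = \sqrt{K^{2} + j^{2}}$
$y = \frac{1}{-9947432 + \sqrt{7661669}}$ ($y = \frac{1}{\sqrt{2630^{2} + 863^{2}} - 9947432} = \frac{1}{\sqrt{6916900 + 744769} - 9947432} = \frac{1}{\sqrt{7661669} - 9947432} = \frac{1}{-9947432 + \sqrt{7661669}} \approx -1.0056 \cdot 10^{-7}$)
$\frac{y}{765294} = \frac{- \frac{9947432}{98951395732955} - \frac{\sqrt{7661669}}{98951395732955}}{765294} = \left(- \frac{9947432}{98951395732955} - \frac{\sqrt{7661669}}{98951395732955}\right) \frac{1}{765294} = - \frac{4973716}{37863454723028031885} - \frac{\sqrt{7661669}}{75726909446056063770}$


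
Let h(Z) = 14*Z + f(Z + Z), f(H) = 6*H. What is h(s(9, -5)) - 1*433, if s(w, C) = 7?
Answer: -251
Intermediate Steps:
h(Z) = 26*Z (h(Z) = 14*Z + 6*(Z + Z) = 14*Z + 6*(2*Z) = 14*Z + 12*Z = 26*Z)
h(s(9, -5)) - 1*433 = 26*7 - 1*433 = 182 - 433 = -251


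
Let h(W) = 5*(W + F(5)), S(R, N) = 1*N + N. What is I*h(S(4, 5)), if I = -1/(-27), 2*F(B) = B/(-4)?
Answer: 125/72 ≈ 1.7361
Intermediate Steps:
S(R, N) = 2*N (S(R, N) = N + N = 2*N)
F(B) = -B/8 (F(B) = (B/(-4))/2 = (B*(-¼))/2 = (-B/4)/2 = -B/8)
h(W) = -25/8 + 5*W (h(W) = 5*(W - ⅛*5) = 5*(W - 5/8) = 5*(-5/8 + W) = -25/8 + 5*W)
I = 1/27 (I = -1*(-1/27) = 1/27 ≈ 0.037037)
I*h(S(4, 5)) = (-25/8 + 5*(2*5))/27 = (-25/8 + 5*10)/27 = (-25/8 + 50)/27 = (1/27)*(375/8) = 125/72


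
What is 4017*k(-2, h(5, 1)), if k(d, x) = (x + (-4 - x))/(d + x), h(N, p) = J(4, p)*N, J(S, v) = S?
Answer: -2678/3 ≈ -892.67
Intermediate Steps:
h(N, p) = 4*N
k(d, x) = -4/(d + x)
4017*k(-2, h(5, 1)) = 4017*(-4/(-2 + 4*5)) = 4017*(-4/(-2 + 20)) = 4017*(-4/18) = 4017*(-4*1/18) = 4017*(-2/9) = -2678/3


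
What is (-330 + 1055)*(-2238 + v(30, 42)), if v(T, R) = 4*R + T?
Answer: -1479000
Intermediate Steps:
v(T, R) = T + 4*R
(-330 + 1055)*(-2238 + v(30, 42)) = (-330 + 1055)*(-2238 + (30 + 4*42)) = 725*(-2238 + (30 + 168)) = 725*(-2238 + 198) = 725*(-2040) = -1479000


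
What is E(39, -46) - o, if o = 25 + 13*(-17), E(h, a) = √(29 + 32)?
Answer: 196 + √61 ≈ 203.81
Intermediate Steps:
E(h, a) = √61
o = -196 (o = 25 - 221 = -196)
E(39, -46) - o = √61 - 1*(-196) = √61 + 196 = 196 + √61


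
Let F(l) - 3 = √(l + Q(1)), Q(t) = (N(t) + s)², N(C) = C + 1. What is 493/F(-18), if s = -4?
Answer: 1479/23 - 493*I*√14/23 ≈ 64.304 - 80.202*I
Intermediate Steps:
N(C) = 1 + C
Q(t) = (-3 + t)² (Q(t) = ((1 + t) - 4)² = (-3 + t)²)
F(l) = 3 + √(4 + l) (F(l) = 3 + √(l + (-3 + 1)²) = 3 + √(l + (-2)²) = 3 + √(l + 4) = 3 + √(4 + l))
493/F(-18) = 493/(3 + √(4 - 18)) = 493/(3 + √(-14)) = 493/(3 + I*√14)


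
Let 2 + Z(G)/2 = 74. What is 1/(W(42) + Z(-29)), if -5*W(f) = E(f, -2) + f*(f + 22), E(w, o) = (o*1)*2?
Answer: -5/1964 ≈ -0.0025458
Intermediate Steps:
Z(G) = 144 (Z(G) = -4 + 2*74 = -4 + 148 = 144)
E(w, o) = 2*o (E(w, o) = o*2 = 2*o)
W(f) = ⅘ - f*(22 + f)/5 (W(f) = -(2*(-2) + f*(f + 22))/5 = -(-4 + f*(22 + f))/5 = ⅘ - f*(22 + f)/5)
1/(W(42) + Z(-29)) = 1/((⅘ - 22/5*42 - ⅕*42²) + 144) = 1/((⅘ - 924/5 - ⅕*1764) + 144) = 1/((⅘ - 924/5 - 1764/5) + 144) = 1/(-2684/5 + 144) = 1/(-1964/5) = -5/1964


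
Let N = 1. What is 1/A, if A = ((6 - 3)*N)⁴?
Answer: 1/81 ≈ 0.012346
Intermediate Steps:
A = 81 (A = ((6 - 3)*1)⁴ = (3*1)⁴ = 3⁴ = 81)
1/A = 1/81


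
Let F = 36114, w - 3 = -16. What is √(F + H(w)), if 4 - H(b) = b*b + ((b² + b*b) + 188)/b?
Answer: √6082219/13 ≈ 189.71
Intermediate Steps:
w = -13 (w = 3 - 16 = -13)
H(b) = 4 - b² - (188 + 2*b²)/b (H(b) = 4 - (b*b + ((b² + b*b) + 188)/b) = 4 - (b² + ((b² + b²) + 188)/b) = 4 - (b² + (2*b² + 188)/b) = 4 - (b² + (188 + 2*b²)/b) = 4 + (-b² - (188 + 2*b²)/b) = 4 - b² - (188 + 2*b²)/b)
√(F + H(w)) = √(36114 + (4 - 1*(-13)² - 188/(-13) - 2*(-13))) = √(36114 + (4 - 1*169 - 188*(-1/13) + 26)) = √(36114 + (4 - 169 + 188/13 + 26)) = √(36114 - 1619/13) = √(467863/13) = √6082219/13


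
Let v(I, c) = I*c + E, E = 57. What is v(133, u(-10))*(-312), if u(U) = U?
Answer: 397176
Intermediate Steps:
v(I, c) = 57 + I*c (v(I, c) = I*c + 57 = 57 + I*c)
v(133, u(-10))*(-312) = (57 + 133*(-10))*(-312) = (57 - 1330)*(-312) = -1273*(-312) = 397176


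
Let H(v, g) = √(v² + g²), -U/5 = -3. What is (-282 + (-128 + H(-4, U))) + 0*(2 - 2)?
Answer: -410 + √241 ≈ -394.48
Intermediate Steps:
U = 15 (U = -5*(-3) = 15)
H(v, g) = √(g² + v²)
(-282 + (-128 + H(-4, U))) + 0*(2 - 2) = (-282 + (-128 + √(15² + (-4)²))) + 0*(2 - 2) = (-282 + (-128 + √(225 + 16))) + 0*0 = (-282 + (-128 + √241)) + 0 = (-410 + √241) + 0 = -410 + √241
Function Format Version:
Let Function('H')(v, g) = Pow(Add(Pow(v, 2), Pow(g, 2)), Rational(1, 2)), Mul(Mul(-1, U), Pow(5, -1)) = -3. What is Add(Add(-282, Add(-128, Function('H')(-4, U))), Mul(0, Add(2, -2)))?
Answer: Add(-410, Pow(241, Rational(1, 2))) ≈ -394.48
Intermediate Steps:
U = 15 (U = Mul(-5, -3) = 15)
Function('H')(v, g) = Pow(Add(Pow(g, 2), Pow(v, 2)), Rational(1, 2))
Add(Add(-282, Add(-128, Function('H')(-4, U))), Mul(0, Add(2, -2))) = Add(Add(-282, Add(-128, Pow(Add(Pow(15, 2), Pow(-4, 2)), Rational(1, 2)))), Mul(0, Add(2, -2))) = Add(Add(-282, Add(-128, Pow(Add(225, 16), Rational(1, 2)))), Mul(0, 0)) = Add(Add(-282, Add(-128, Pow(241, Rational(1, 2)))), 0) = Add(Add(-410, Pow(241, Rational(1, 2))), 0) = Add(-410, Pow(241, Rational(1, 2)))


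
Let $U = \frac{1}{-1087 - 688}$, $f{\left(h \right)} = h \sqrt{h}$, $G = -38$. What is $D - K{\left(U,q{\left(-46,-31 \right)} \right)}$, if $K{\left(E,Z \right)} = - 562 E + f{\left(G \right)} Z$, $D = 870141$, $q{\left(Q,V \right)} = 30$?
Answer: $\frac{1544499713}{1775} + 1140 i \sqrt{38} \approx 8.7014 \cdot 10^{5} + 7027.4 i$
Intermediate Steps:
$f{\left(h \right)} = h^{\frac{3}{2}}$
$U = - \frac{1}{1775}$ ($U = \frac{1}{-1775} = - \frac{1}{1775} \approx -0.00056338$)
$K{\left(E,Z \right)} = - 562 E - 38 i Z \sqrt{38}$ ($K{\left(E,Z \right)} = - 562 E + \left(-38\right)^{\frac{3}{2}} Z = - 562 E + - 38 i \sqrt{38} Z = - 562 E - 38 i Z \sqrt{38}$)
$D - K{\left(U,q{\left(-46,-31 \right)} \right)} = 870141 - \left(\left(-562\right) \left(- \frac{1}{1775}\right) - 38 i 30 \sqrt{38}\right) = 870141 - \left(\frac{562}{1775} - 1140 i \sqrt{38}\right) = \frac{1544499713}{1775} + 1140 i \sqrt{38}$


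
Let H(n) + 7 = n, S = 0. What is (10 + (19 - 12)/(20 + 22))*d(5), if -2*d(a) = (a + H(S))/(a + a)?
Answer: 61/60 ≈ 1.0167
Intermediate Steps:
H(n) = -7 + n
d(a) = -(-7 + a)/(4*a) (d(a) = -(a + (-7 + 0))/(2*(a + a)) = -(a - 7)/(2*(2*a)) = -(-7 + a)*1/(2*a)/2 = -(-7 + a)/(4*a))
(10 + (19 - 12)/(20 + 22))*d(5) = (10 + (19 - 12)/(20 + 22))*((1/4)*(7 - 1*5)/5) = (10 + 7/42)*((1/4)*(1/5)*(7 - 5)) = (10 + 7*(1/42))*((1/4)*(1/5)*2) = (10 + 1/6)*(1/10) = (61/6)*(1/10) = 61/60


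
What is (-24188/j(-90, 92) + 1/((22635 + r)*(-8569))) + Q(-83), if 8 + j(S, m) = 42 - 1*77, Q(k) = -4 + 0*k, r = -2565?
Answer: 4130267597237/7395132690 ≈ 558.51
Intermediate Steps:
Q(k) = -4 (Q(k) = -4 + 0 = -4)
j(S, m) = -43 (j(S, m) = -8 + (42 - 1*77) = -8 + (42 - 77) = -8 - 35 = -43)
(-24188/j(-90, 92) + 1/((22635 + r)*(-8569))) + Q(-83) = (-24188/(-43) + 1/((22635 - 2565)*(-8569))) - 4 = (-24188*(-1/43) - 1/8569/20070) - 4 = (24188/43 + (1/20070)*(-1/8569)) - 4 = (24188/43 - 1/171979830) - 4 = 4159848127997/7395132690 - 4 = 4130267597237/7395132690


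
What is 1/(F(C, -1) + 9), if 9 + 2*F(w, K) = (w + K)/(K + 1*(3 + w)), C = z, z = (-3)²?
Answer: 22/107 ≈ 0.20561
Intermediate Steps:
z = 9
C = 9
F(w, K) = -9/2 + (K + w)/(2*(3 + K + w)) (F(w, K) = -9/2 + ((w + K)/(K + 1*(3 + w)))/2 = -9/2 + ((K + w)/(K + (3 + w)))/2 = -9/2 + ((K + w)/(3 + K + w))/2 = -9/2 + (K + w)/(2*(3 + K + w)))
1/(F(C, -1) + 9) = 1/((-27/2 - 4*(-1) - 4*9)/(3 - 1 + 9) + 9) = 1/((-27/2 + 4 - 36)/11 + 9) = 1/((1/11)*(-91/2) + 9) = 1/(-91/22 + 9) = 1/(107/22) = 1*(22/107) = 22/107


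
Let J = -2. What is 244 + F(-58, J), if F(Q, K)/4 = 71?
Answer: 528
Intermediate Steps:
F(Q, K) = 284 (F(Q, K) = 4*71 = 284)
244 + F(-58, J) = 244 + 284 = 528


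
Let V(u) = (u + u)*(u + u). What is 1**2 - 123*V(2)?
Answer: -1967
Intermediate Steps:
V(u) = 4*u**2 (V(u) = (2*u)*(2*u) = 4*u**2)
1**2 - 123*V(2) = 1**2 - 123*4*2**2 = 1 - 123*4*4 = 1 - 123*16 = 1 - 1*1968 = 1 - 1968 = -1967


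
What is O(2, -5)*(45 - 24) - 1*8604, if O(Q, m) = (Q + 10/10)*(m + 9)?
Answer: -8352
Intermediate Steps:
O(Q, m) = (1 + Q)*(9 + m) (O(Q, m) = (Q + 10*(⅒))*(9 + m) = (Q + 1)*(9 + m) = (1 + Q)*(9 + m))
O(2, -5)*(45 - 24) - 1*8604 = (9 - 5 + 9*2 + 2*(-5))*(45 - 24) - 1*8604 = (9 - 5 + 18 - 10)*21 - 8604 = 12*21 - 8604 = 252 - 8604 = -8352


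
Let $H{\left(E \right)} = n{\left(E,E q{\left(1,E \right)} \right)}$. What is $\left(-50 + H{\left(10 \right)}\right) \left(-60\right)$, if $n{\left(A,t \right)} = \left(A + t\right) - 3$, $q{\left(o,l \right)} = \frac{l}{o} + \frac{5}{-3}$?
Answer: $-2420$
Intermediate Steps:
$q{\left(o,l \right)} = - \frac{5}{3} + \frac{l}{o}$ ($q{\left(o,l \right)} = \frac{l}{o} + 5 \left(- \frac{1}{3}\right) = \frac{l}{o} - \frac{5}{3} = - \frac{5}{3} + \frac{l}{o}$)
$n{\left(A,t \right)} = -3 + A + t$
$H{\left(E \right)} = -3 + E + E \left(- \frac{5}{3} + E\right)$ ($H{\left(E \right)} = -3 + E + E \left(- \frac{5}{3} + \frac{E}{1}\right) = -3 + E + E \left(- \frac{5}{3} + E 1\right) = -3 + E + E \left(- \frac{5}{3} + E\right)$)
$\left(-50 + H{\left(10 \right)}\right) \left(-60\right) = \left(-50 - \left(\frac{29}{3} - 100\right)\right) \left(-60\right) = \left(-50 - - \frac{271}{3}\right) \left(-60\right) = \left(-50 + \frac{271}{3}\right) \left(-60\right) = \frac{121}{3} \left(-60\right) = -2420$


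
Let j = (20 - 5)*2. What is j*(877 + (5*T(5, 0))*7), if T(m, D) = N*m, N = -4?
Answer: 5310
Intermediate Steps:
T(m, D) = -4*m
j = 30 (j = 15*2 = 30)
j*(877 + (5*T(5, 0))*7) = 30*(877 + (5*(-4*5))*7) = 30*(877 + (5*(-20))*7) = 30*(877 - 100*7) = 30*(877 - 700) = 30*177 = 5310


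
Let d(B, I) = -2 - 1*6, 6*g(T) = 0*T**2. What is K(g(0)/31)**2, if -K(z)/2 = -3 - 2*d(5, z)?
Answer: 676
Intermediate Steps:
g(T) = 0 (g(T) = (0*T**2)/6 = (1/6)*0 = 0)
d(B, I) = -8 (d(B, I) = -2 - 6 = -8)
K(z) = -26 (K(z) = -2*(-3 - 2*(-8)) = -2*(-3 + 16) = -2*13 = -26)
K(g(0)/31)**2 = (-26)**2 = 676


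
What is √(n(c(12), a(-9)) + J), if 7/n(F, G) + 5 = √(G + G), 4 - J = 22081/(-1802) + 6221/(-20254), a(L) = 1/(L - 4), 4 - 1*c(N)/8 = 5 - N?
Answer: √9124427*√((8991658923 - 151107412*I*√26)/(65 - I*√26))/9124427 ≈ 3.8948 - 0.014013*I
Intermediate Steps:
c(N) = -8 + 8*N (c(N) = 32 - 8*(5 - N) = 32 + (-40 + 8*N) = -8 + 8*N)
a(L) = 1/(-4 + L)
J = 151107412/9124427 (J = 4 - (22081/(-1802) + 6221/(-20254)) = 4 - (22081*(-1/1802) + 6221*(-1/20254)) = 4 - (-22081/1802 - 6221/20254) = 4 - 1*(-114609704/9124427) = 4 + 114609704/9124427 = 151107412/9124427 ≈ 16.561)
n(F, G) = 7/(-5 + √2*√G) (n(F, G) = 7/(-5 + √(G + G)) = 7/(-5 + √(2*G)) = 7/(-5 + √2*√G))
√(n(c(12), a(-9)) + J) = √(7/(-5 + √2*√(1/(-4 - 9))) + 151107412/9124427) = √(7/(-5 + √2*√(1/(-13))) + 151107412/9124427) = √(7/(-5 + √2*√(-1/13)) + 151107412/9124427) = √(7/(-5 + √2*(I*√13/13)) + 151107412/9124427) = √(7/(-5 + I*√26/13) + 151107412/9124427) = √(151107412/9124427 + 7/(-5 + I*√26/13))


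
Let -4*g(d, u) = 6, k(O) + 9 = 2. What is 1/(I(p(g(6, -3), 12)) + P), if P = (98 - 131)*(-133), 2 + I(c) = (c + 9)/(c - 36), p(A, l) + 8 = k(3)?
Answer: 17/74581 ≈ 0.00022794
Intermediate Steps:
k(O) = -7 (k(O) = -9 + 2 = -7)
g(d, u) = -3/2 (g(d, u) = -¼*6 = -3/2)
p(A, l) = -15 (p(A, l) = -8 - 7 = -15)
I(c) = -2 + (9 + c)/(-36 + c) (I(c) = -2 + (c + 9)/(c - 36) = -2 + (9 + c)/(-36 + c))
P = 4389 (P = -33*(-133) = 4389)
1/(I(p(g(6, -3), 12)) + P) = 1/((81 - 1*(-15))/(-36 - 15) + 4389) = 1/((81 + 15)/(-51) + 4389) = 1/(-1/51*96 + 4389) = 1/(-32/17 + 4389) = 1/(74581/17) = 17/74581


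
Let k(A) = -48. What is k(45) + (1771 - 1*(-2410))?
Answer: 4133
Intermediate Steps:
k(45) + (1771 - 1*(-2410)) = -48 + (1771 - 1*(-2410)) = -48 + (1771 + 2410) = -48 + 4181 = 4133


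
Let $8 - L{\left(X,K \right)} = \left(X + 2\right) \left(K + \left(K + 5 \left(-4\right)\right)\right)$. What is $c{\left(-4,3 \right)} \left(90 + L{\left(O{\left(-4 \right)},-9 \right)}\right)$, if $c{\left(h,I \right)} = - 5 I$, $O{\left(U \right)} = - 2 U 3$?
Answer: $-16290$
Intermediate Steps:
$O{\left(U \right)} = - 6 U$
$L{\left(X,K \right)} = 8 - \left(-20 + 2 K\right) \left(2 + X\right)$ ($L{\left(X,K \right)} = 8 - \left(X + 2\right) \left(K + \left(K + 5 \left(-4\right)\right)\right) = 8 - \left(2 + X\right) \left(K + \left(K - 20\right)\right) = 8 - \left(2 + X\right) \left(K + \left(-20 + K\right)\right) = 8 - \left(2 + X\right) \left(-20 + 2 K\right) = 8 - \left(-20 + 2 K\right) \left(2 + X\right)$)
$c{\left(-4,3 \right)} \left(90 + L{\left(O{\left(-4 \right)},-9 \right)}\right) = \left(-5\right) 3 \left(90 + \left(48 - -36 + 20 \left(\left(-6\right) \left(-4\right)\right) - - 18 \left(\left(-6\right) \left(-4\right)\right)\right)\right) = - 15 \left(90 + \left(48 + 36 + 20 \cdot 24 - \left(-18\right) 24\right)\right) = - 15 \left(90 + \left(48 + 36 + 480 + 432\right)\right) = - 15 \left(90 + 996\right) = \left(-15\right) 1086 = -16290$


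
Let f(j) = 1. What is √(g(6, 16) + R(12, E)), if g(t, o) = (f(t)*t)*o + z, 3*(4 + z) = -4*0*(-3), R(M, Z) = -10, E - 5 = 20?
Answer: √82 ≈ 9.0554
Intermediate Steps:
E = 25 (E = 5 + 20 = 25)
z = -4 (z = -4 + (-4*0*(-3))/3 = -4 + (0*(-3))/3 = -4 + (⅓)*0 = -4 + 0 = -4)
g(t, o) = -4 + o*t (g(t, o) = (1*t)*o - 4 = t*o - 4 = o*t - 4 = -4 + o*t)
√(g(6, 16) + R(12, E)) = √((-4 + 16*6) - 10) = √((-4 + 96) - 10) = √(92 - 10) = √82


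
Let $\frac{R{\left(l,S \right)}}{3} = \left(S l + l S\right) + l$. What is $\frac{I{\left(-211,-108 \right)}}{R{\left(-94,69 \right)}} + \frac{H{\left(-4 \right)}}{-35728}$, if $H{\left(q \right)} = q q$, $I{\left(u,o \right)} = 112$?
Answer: $- \frac{144647}{43764567} \approx -0.0033051$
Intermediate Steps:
$R{\left(l,S \right)} = 3 l + 6 S l$ ($R{\left(l,S \right)} = 3 \left(\left(S l + l S\right) + l\right) = 3 \left(\left(S l + S l\right) + l\right) = 3 \left(2 S l + l\right) = 3 \left(l + 2 S l\right) = 3 l + 6 S l$)
$H{\left(q \right)} = q^{2}$
$\frac{I{\left(-211,-108 \right)}}{R{\left(-94,69 \right)}} + \frac{H{\left(-4 \right)}}{-35728} = \frac{112}{3 \left(-94\right) \left(1 + 2 \cdot 69\right)} + \frac{\left(-4\right)^{2}}{-35728} = \frac{112}{3 \left(-94\right) \left(1 + 138\right)} + 16 \left(- \frac{1}{35728}\right) = \frac{112}{3 \left(-94\right) 139} - \frac{1}{2233} = \frac{112}{-39198} - \frac{1}{2233} = 112 \left(- \frac{1}{39198}\right) - \frac{1}{2233} = - \frac{56}{19599} - \frac{1}{2233} = - \frac{144647}{43764567}$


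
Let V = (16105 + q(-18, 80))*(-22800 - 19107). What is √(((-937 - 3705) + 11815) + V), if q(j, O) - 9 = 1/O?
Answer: 3*I*√30012566615/20 ≈ 25986.0*I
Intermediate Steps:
q(j, O) = 9 + 1/O
V = -54023193747/80 (V = (16105 + (9 + 1/80))*(-22800 - 19107) = (16105 + (9 + 1/80))*(-41907) = (16105 + 721/80)*(-41907) = (1289121/80)*(-41907) = -54023193747/80 ≈ -6.7529e+8)
√(((-937 - 3705) + 11815) + V) = √(((-937 - 3705) + 11815) - 54023193747/80) = √((-4642 + 11815) - 54023193747/80) = √(7173 - 54023193747/80) = √(-54022619907/80) = 3*I*√30012566615/20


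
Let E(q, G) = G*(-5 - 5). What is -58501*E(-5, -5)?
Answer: -2925050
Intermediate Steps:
E(q, G) = -10*G (E(q, G) = G*(-10) = -10*G)
-58501*E(-5, -5) = -(-585010)*(-5) = -58501*50 = -2925050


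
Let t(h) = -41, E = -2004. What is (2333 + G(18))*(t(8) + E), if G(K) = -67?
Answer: -4633970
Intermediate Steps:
(2333 + G(18))*(t(8) + E) = (2333 - 67)*(-41 - 2004) = 2266*(-2045) = -4633970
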